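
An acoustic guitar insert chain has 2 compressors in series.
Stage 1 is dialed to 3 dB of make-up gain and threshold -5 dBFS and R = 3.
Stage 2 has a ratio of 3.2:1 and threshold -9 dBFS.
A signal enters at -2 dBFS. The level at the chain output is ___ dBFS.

-6.5 dBFS

Stage 1: -2 dBFS is 3 dB over -5 dBFS; at 3:1 that becomes 1 dB over, giving -4 dBFS; +3 dB make-up → -1 dBFS.
Stage 2: overshoot 8 dB → 8/3.2 = 2.5 dB → -6.5 dBFS.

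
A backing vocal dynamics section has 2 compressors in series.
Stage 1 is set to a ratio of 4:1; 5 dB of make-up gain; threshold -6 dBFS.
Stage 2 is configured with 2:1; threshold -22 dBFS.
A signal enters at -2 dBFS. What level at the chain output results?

-11 dBFS

Stage 1: -2 dBFS is 4 dB over -6 dBFS; at 4:1 that becomes 1 dB over, giving -5 dBFS; +5 dB make-up → 0 dBFS.
Stage 2: overshoot 22 dB → 22/2 = 11 dB → -11 dBFS.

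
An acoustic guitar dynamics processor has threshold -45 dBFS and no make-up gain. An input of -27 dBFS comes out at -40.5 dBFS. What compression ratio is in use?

4:1

Input overshoot = -27 − (-45) = 18 dB; output overshoot = -40.5 − (-45) = 4.5 dB.
Ratio = 18 / 4.5 = 4.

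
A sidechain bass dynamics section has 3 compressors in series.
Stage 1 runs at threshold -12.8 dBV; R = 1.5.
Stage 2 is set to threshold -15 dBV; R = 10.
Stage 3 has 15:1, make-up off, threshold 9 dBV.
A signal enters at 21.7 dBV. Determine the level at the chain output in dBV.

Stage 1: 34.5 dB above -12.8 dBV, reduced 1.5:1 to 23 dB above → 10.2 dBV.
Stage 2: 10.2 dBV is 25.2 dB over -15 dBV; at 10:1 that becomes 2.52 dB over, giving -12.48 dBV.
Stage 3: -12.48 dBV ≤ 9 dBV, so stage 3 doesn't engage; output -12.48 dBV.

-12.48 dBV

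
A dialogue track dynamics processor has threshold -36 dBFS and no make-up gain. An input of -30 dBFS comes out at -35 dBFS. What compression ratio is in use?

Input overshoot = -30 − (-36) = 6 dB; output overshoot = -35 − (-36) = 1 dB.
Ratio = 6 / 1 = 6.

6:1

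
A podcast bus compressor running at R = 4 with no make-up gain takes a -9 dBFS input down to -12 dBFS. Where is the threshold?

Gain reduction = -9 − (-12) = 3 dB; output overshoot = GR / (R − 1) = 3 / 3 = 1 dB.
Threshold = output − output overshoot = -12 − 1 = -13 dBFS.

-13 dBFS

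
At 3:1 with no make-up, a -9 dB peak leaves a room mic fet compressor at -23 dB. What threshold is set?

Input is 21 dB above T (since output overshoot × R = input overshoot: (-23 − T)·3 = -9 − T gives T = -30 dB).
Check: -30 + (-9 − (-30))/3 = -30 + 7 = -23 dB. ✓

-30 dB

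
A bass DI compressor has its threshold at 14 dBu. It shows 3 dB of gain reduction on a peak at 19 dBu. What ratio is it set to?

2.5:1

Input overshoot = 19 − 14 = 5 dB.
Output overshoot = 5 − 3 = 2 dB.
Ratio = input overshoot / output overshoot = 5 / 2 = 2.5.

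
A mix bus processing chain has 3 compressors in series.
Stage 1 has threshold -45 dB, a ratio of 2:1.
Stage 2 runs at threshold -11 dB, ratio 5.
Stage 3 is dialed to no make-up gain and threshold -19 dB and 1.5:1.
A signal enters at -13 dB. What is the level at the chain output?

Stage 1: -13 dB is 32 dB over -45 dB; at 2:1 that becomes 16 dB over, giving -29 dB.
Stage 2: -29 dB is at or below the -11 dB threshold — no compression; output -29 dB.
Stage 3: -29 dB ≤ -19 dB, so stage 3 doesn't engage; output -29 dB.

-29 dB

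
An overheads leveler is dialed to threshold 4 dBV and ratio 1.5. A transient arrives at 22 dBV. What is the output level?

22 dBV sits 18 dB over threshold.
1.5:1 compression reduces that to 18/1.5 = 12 dB over.
So the level is 4 + 12 = 16 dBV.

16 dBV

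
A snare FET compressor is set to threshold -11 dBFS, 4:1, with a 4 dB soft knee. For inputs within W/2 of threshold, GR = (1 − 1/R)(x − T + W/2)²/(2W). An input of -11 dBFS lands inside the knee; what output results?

-11.375 dBFS

x − T + W/2 = -11 − (-11) + 2 = 2.
GR = (1 − 1/4) × 2² / 8 = 0.75 × 4 / 8 = 0.375 dB.
Output = -11 − 0.375 = -11.375 dBFS.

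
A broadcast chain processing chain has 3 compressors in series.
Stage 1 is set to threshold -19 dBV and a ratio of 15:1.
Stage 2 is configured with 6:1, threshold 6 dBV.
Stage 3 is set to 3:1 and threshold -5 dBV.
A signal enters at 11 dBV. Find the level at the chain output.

-17 dBV

Stage 1: 11 dBV is 30 dB over -19 dBV; at 15:1 that becomes 2 dB over, giving -17 dBV.
Stage 2: -17 dBV is at or below the 6 dBV threshold — no compression; output -17 dBV.
Stage 3: below threshold (-17 ≤ -5); passes unchanged; output -17 dBV.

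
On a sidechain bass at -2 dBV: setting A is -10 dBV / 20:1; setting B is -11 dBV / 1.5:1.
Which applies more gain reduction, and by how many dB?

A, by 4.6 dB

A: overshoot 8 dB → output overshoot 0.4 dB → GR 7.6 dB.
B: overshoot 9 dB → output overshoot 6 dB → GR 3 dB.
A reduces 4.6 dB more.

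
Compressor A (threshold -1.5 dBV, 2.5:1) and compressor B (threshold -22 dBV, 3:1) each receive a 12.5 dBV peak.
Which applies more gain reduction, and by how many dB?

B, by 14.6 dB

A: 14 dB over, compressed to 5.6 dB over, so 8.4 dB of GR.
B: 34.5 dB over, compressed to 11.5 dB over, so 23 dB of GR.
Difference: 14.6 dB in favour of B.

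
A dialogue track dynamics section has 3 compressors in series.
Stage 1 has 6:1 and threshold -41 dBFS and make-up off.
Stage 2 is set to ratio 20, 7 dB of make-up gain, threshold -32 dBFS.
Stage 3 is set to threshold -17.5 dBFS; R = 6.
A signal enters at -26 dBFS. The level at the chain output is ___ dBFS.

Stage 1: overshoot 15 dB → 15/6 = 2.5 dB → -38.5 dBFS.
Stage 2: -38.5 dBFS ≤ -32 dBFS, so stage 2 doesn't engage; make-up brings it to -31.5 dBFS.
Stage 3: -31.5 dBFS is at or below the -17.5 dBFS threshold — no compression; output -31.5 dBFS.

-31.5 dBFS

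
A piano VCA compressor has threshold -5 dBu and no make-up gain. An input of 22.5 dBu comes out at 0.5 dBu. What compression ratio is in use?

5:1

Input overshoot = 22.5 − (-5) = 27.5 dB; output overshoot = 0.5 − (-5) = 5.5 dB.
Ratio = 27.5 / 5.5 = 5.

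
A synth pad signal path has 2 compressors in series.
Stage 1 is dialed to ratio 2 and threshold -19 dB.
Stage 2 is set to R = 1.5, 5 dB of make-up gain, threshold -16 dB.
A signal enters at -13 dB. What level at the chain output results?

-11 dB

Stage 1: overshoot 6 dB → 6/2 = 3 dB → -16 dB.
Stage 2: -16 dB ≤ -16 dB, so stage 2 doesn't engage; make-up brings it to -11 dB.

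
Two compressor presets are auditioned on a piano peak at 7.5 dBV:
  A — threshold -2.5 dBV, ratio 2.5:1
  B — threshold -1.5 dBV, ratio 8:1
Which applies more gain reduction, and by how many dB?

B, by 1.875 dB

A: GR = 10 − 10/2.5 = 6 dB.
B: GR = 9 − 9/8 = 7.875 dB.
B reduces 1.875 dB more.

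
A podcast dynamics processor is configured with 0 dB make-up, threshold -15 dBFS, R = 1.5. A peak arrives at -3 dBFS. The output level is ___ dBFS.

-3 dBFS sits 12 dB over threshold.
At 1.5:1 the overshoot is divided by 1.5, leaving 8 dB above threshold.
Output = -15 + 8 = -7 dBFS.

-7 dBFS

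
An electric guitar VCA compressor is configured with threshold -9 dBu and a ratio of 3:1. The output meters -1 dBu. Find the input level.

Post-compression overshoot = -1 − (-9) = 8 dB.
Before 3:1 compression the overshoot was 8 × 3 = 24 dB, so input = -9 + 24 = 15 dBu.

15 dBu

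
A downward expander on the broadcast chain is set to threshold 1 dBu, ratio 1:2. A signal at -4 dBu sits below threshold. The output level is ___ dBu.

-9 dBu

The input is 5 dB below the 1 dBu threshold.
A 1:2 expander multiplies undershoot by 2: 5 × 2 = 10 dB below threshold.
Output = 1 − 10 = -9 dBu.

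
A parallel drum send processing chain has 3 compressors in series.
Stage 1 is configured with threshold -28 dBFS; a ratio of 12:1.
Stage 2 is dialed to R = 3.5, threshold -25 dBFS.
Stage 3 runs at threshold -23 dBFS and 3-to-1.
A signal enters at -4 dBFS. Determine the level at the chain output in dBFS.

-26 dBFS

Stage 1: -4 dBFS is 24 dB over -28 dBFS; at 12:1 that becomes 2 dB over, giving -26 dBFS.
Stage 2: below threshold (-26 ≤ -25); passes unchanged; output -26 dBFS.
Stage 3: -26 dBFS ≤ -23 dBFS, so stage 3 doesn't engage; output -26 dBFS.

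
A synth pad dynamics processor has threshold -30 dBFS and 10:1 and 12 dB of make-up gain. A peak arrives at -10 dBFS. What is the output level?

The input is 20 dB above the -30 dBFS threshold.
At 10:1 the overshoot is divided by 10, leaving 2 dB above threshold.
That puts the output at -28 dBFS; make-up adds 12 dB, giving -16 dBFS.

-16 dBFS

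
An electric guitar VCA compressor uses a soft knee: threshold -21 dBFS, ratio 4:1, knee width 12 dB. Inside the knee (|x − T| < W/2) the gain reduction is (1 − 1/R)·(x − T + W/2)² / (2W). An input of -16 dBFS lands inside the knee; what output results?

-19.78125 dBFS

x − T + W/2 = -16 − (-21) + 6 = 11.
GR = (1 − 1/4) × 11² / 24 = 0.75 × 121 / 24 = 3.78125 dB.
Output = -16 − 3.78125 = -19.78125 dBFS.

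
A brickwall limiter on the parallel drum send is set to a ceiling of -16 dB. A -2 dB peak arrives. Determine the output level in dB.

-16 dB

The limiter clamps the peak to its -16 dB ceiling.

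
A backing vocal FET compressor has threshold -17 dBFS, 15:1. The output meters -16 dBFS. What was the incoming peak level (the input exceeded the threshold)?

-2 dBFS

Post-compression overshoot = -16 − (-17) = 1 dB.
Input overshoot = R × output overshoot = 15 dB → input = -17 + 15 = -2 dBFS.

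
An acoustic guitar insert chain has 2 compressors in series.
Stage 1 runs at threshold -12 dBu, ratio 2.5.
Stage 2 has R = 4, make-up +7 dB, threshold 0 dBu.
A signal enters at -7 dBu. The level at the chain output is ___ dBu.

Stage 1: 5 dB above -12 dBu, reduced 2.5:1 to 2 dB above → -10 dBu.
Stage 2: below threshold (-10 ≤ 0); passes unchanged; make-up brings it to -3 dBu.

-3 dBu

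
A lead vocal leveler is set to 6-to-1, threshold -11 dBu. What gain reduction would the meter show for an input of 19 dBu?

Overshoot = 19 − (-11) = 30 dB.
After 6:1 compression the overshoot becomes 30/6 = 5 dB.
So the signal is attenuated by 30 − 5 = 25 dB.

25 dB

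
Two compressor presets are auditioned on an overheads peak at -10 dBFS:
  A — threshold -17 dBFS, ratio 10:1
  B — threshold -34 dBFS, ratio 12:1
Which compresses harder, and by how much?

B, by 15.7 dB

A: overshoot 7 dB → output overshoot 0.7 dB → GR 6.3 dB.
B: overshoot 24 dB → output overshoot 2 dB → GR 22 dB.
B applies 15.7 dB more gain reduction.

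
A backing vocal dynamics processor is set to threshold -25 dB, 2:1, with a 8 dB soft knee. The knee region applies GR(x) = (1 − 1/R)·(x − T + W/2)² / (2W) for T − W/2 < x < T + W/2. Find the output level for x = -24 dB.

x − T + W/2 = -24 − (-25) + 4 = 5.
GR = (1 − 1/2) × 5² / 16 = 0.5 × 25 / 16 = 0.78125 dB.
Output = -24 − 0.78125 = -24.78125 dB.

-24.78125 dB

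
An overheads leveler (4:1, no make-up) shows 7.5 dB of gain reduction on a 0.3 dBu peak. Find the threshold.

-9.7 dBu

Input is 10 dB above T (since output overshoot × R = input overshoot: (-7.2 − T)·4 = 0.3 − T gives T = -9.7 dBu).
Check: -9.7 + (0.3 − (-9.7))/4 = -9.7 + 2.5 = -7.2 dBu. ✓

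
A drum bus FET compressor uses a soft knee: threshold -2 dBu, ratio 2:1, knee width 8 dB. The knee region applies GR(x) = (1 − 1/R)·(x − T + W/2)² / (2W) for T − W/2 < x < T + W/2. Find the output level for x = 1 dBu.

-0.53125 dBu

x − T + W/2 = 1 − (-2) + 4 = 7.
GR = (1 − 1/2) × 7² / 16 = 0.5 × 49 / 16 = 1.53125 dB.
Output = 1 − 1.53125 = -0.53125 dBu.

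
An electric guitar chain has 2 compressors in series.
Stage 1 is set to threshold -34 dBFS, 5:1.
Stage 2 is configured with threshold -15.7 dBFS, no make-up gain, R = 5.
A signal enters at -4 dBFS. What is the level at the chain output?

-28 dBFS

Stage 1: -4 dBFS is 30 dB over -34 dBFS; at 5:1 that becomes 6 dB over, giving -28 dBFS.
Stage 2: -28 dBFS ≤ -15.7 dBFS, so stage 2 doesn't engage; output -28 dBFS.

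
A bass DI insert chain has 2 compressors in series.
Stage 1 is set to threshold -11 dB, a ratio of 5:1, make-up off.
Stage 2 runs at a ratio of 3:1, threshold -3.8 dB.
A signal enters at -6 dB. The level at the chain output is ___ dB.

-10 dB

Stage 1: -6 dB is 5 dB over -11 dB; at 5:1 that becomes 1 dB over, giving -10 dB.
Stage 2: -10 dB is at or below the -3.8 dB threshold — no compression; output -10 dB.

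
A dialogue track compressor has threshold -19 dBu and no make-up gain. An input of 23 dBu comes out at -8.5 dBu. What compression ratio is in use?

4:1

Input overshoot = 23 − (-19) = 42 dB; output overshoot = -8.5 − (-19) = 10.5 dB.
Ratio = 42 / 10.5 = 4.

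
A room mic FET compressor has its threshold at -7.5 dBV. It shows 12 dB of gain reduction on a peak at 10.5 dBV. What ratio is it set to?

3:1

Input overshoot = 10.5 − (-7.5) = 18 dB.
Output overshoot = 18 − 12 = 6 dB.
Ratio = input overshoot / output overshoot = 18 / 6 = 3.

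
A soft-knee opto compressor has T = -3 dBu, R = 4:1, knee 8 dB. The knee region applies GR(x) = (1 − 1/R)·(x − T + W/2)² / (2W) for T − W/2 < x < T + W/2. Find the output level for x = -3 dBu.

-3.75 dBu

x − T + W/2 = -3 − (-3) + 4 = 4.
GR = (1 − 1/4) × 4² / 16 = 0.75 × 16 / 16 = 0.75 dB.
Output = -3 − 0.75 = -3.75 dBu.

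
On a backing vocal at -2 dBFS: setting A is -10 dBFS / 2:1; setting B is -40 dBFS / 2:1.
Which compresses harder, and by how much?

A: overshoot 8 dB → output overshoot 4 dB → GR 4 dB.
B: overshoot 38 dB → output overshoot 19 dB → GR 19 dB.
B applies 15 dB more gain reduction.

B, by 15 dB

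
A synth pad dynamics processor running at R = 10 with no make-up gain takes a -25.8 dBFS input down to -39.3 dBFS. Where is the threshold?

Input is 15 dB above T (since output overshoot × R = input overshoot: (-39.3 − T)·10 = -25.8 − T gives T = -40.8 dBFS).
Check: -40.8 + (-25.8 − (-40.8))/10 = -40.8 + 1.5 = -39.3 dBFS. ✓

-40.8 dBFS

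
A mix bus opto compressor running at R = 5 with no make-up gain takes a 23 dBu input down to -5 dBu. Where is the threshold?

Let T be the threshold. Output overshoot = (input overshoot)/R, so -5 − T = (23 − T)/5.
5·(-5 − T) = 23 − T → 4·T = -25 − 23 = -48.
T = -48/4 = -12 dBu.

-12 dBu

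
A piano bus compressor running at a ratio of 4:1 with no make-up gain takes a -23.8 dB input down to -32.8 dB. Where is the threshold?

Gain reduction = -23.8 − (-32.8) = 9 dB; output overshoot = GR / (R − 1) = 9 / 3 = 3 dB.
Threshold = output − output overshoot = -32.8 − 3 = -35.8 dB.

-35.8 dB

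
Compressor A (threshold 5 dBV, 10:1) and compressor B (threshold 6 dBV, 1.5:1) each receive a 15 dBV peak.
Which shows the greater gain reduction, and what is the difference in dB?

A: GR = 10 − 10/10 = 9 dB.
B: GR = 9 − 9/1.5 = 3 dB.
A reduces 6 dB more.

A, by 6 dB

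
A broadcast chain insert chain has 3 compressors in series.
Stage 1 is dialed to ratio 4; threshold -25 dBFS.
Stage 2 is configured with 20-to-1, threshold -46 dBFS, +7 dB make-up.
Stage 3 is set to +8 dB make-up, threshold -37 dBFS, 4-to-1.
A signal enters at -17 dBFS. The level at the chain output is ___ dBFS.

-29.85 dBFS

Stage 1: 8 dB above -25 dBFS, reduced 4:1 to 2 dB above → -23 dBFS.
Stage 2: -23 dBFS is 23 dB over -46 dBFS; at 20:1 that becomes 1.15 dB over, giving -44.85 dBFS; +7 dB make-up → -37.85 dBFS.
Stage 3: -37.85 dBFS is at or below the -37 dBFS threshold — no compression; make-up brings it to -29.85 dBFS.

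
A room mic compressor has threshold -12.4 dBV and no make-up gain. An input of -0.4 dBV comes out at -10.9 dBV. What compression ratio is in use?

8:1

Input overshoot = -0.4 − (-12.4) = 12 dB; output overshoot = -10.9 − (-12.4) = 1.5 dB.
Ratio = 12 / 1.5 = 8.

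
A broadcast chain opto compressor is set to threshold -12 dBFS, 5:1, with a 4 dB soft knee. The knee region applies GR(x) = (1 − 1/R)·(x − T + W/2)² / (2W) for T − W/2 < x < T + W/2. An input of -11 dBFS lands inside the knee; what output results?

-11.9 dBFS

x − T + W/2 = -11 − (-12) + 2 = 3.
GR = (1 − 1/5) × 3² / 8 = 0.8 × 9 / 8 = 0.9 dB.
Output = -11 − 0.9 = -11.9 dBFS.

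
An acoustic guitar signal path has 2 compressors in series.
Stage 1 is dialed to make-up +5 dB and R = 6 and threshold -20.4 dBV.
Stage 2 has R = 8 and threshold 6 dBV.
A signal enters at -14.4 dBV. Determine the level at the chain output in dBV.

-14.4 dBV

Stage 1: -14.4 dBV is 6 dB over -20.4 dBV; at 6:1 that becomes 1 dB over, giving -19.4 dBV; +5 dB make-up → -14.4 dBV.
Stage 2: -14.4 dBV is at or below the 6 dBV threshold — no compression; output -14.4 dBV.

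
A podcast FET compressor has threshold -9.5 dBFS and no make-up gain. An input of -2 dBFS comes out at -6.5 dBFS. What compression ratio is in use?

Input overshoot = -2 − (-9.5) = 7.5 dB; output overshoot = -6.5 − (-9.5) = 3 dB.
Ratio = 7.5 / 3 = 2.5.

2.5:1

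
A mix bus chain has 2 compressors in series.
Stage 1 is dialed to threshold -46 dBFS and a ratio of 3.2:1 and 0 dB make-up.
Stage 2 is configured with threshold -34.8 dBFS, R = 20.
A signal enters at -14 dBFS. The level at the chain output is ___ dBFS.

Stage 1: 32 dB above -46 dBFS, reduced 3.2:1 to 10 dB above → -36 dBFS.
Stage 2: -36 dBFS is at or below the -34.8 dBFS threshold — no compression; output -36 dBFS.

-36 dBFS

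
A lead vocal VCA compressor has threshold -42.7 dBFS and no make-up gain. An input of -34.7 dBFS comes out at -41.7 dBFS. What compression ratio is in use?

Input overshoot = -34.7 − (-42.7) = 8 dB; output overshoot = -41.7 − (-42.7) = 1 dB.
Ratio = 8 / 1 = 8.

8:1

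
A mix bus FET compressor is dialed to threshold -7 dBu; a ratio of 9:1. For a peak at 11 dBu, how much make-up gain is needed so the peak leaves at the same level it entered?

Without make-up, output = threshold + overshoot/9 = -7 + 2 = -5 dBu.
Gap to target: 16 dB.

16 dB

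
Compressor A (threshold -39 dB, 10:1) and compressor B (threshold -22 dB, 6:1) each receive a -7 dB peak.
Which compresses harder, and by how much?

A, by 16.3 dB

A: 32 dB over, compressed to 3.2 dB over, so 28.8 dB of GR.
B: 15 dB over, compressed to 2.5 dB over, so 12.5 dB of GR.
A reduces 16.3 dB more.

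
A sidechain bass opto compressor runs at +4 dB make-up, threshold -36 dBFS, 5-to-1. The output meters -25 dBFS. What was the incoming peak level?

Before make-up, the level was -25 − 4 = -29 dBFS.
The compressed level sits -29 − (-36) = 7 dB over threshold.
Before 5:1 compression the overshoot was 7 × 5 = 35 dB, so input = -36 + 35 = -1 dBFS.

-1 dBFS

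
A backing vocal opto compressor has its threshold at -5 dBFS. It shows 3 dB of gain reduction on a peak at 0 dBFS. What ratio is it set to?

2.5:1

Input overshoot = 0 − (-5) = 5 dB.
Output overshoot = 5 − 3 = 2 dB.
Ratio = input overshoot / output overshoot = 5 / 2 = 2.5.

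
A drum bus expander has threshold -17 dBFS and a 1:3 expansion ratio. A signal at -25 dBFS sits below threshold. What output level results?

Undershoot = (-17) − (-25) = 8 dB.
At 1:3, that expands to 24 dB under threshold.
Output = -17 − 24 = -41 dBFS.

-41 dBFS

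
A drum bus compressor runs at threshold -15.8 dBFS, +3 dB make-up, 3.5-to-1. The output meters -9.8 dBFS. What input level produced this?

Stripping the +3 dB make-up gives -12.8 dBFS at the gain stage.
The compressed level sits -12.8 − (-15.8) = 3 dB over threshold.
Input overshoot = R × output overshoot = 10.5 dB → input = -15.8 + 10.5 = -5.3 dBFS.

-5.3 dBFS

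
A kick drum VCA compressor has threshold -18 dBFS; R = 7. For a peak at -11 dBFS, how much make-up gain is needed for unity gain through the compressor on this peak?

6 dB

Overshoot 7 dB → 7/7 = 1 dB after compression, so the compressed level is -18 + 1 = -17 dBFS.
Make-up = target − compressed = -11 − (-17) = 6 dB.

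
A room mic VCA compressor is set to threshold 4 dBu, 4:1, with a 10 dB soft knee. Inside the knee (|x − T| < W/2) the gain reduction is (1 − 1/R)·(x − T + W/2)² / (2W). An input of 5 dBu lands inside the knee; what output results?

x − T + W/2 = 5 − 4 + 5 = 6.
GR = (1 − 1/4) × 6² / 20 = 0.75 × 36 / 20 = 1.35 dB.
Output = 5 − 1.35 = 3.65 dBu.

3.65 dBu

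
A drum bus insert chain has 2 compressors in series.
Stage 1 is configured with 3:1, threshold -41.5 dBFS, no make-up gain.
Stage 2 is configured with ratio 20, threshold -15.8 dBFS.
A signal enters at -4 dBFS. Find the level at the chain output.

Stage 1: overshoot 37.5 dB → 37.5/3 = 12.5 dB → -29 dBFS.
Stage 2: -29 dBFS ≤ -15.8 dBFS, so stage 2 doesn't engage; output -29 dBFS.

-29 dBFS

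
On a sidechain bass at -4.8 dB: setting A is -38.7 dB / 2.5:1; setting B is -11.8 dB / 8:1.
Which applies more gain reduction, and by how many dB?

A, by 14.215 dB

A: overshoot 33.9 dB → output overshoot 13.56 dB → GR 20.34 dB.
B: overshoot 7 dB → output overshoot 0.875 dB → GR 6.125 dB.
Difference: 14.215 dB in favour of A.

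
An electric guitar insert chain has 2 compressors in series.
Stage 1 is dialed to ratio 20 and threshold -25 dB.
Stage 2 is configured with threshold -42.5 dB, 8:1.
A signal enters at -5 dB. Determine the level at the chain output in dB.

-40.1875 dB

Stage 1: 20 dB above -25 dB, reduced 20:1 to 1 dB above → -24 dB.
Stage 2: overshoot 18.5 dB → 18.5/8 = 2.3125 dB → -40.1875 dB.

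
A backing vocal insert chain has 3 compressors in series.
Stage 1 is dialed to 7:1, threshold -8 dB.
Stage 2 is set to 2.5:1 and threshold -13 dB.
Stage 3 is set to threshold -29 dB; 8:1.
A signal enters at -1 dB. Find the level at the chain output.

Stage 1: -1 dB is 7 dB over -8 dB; at 7:1 that becomes 1 dB over, giving -7 dB.
Stage 2: 6 dB above -13 dB, reduced 2.5:1 to 2.4 dB above → -10.6 dB.
Stage 3: -10.6 dB is 18.4 dB over -29 dB; at 8:1 that becomes 2.3 dB over, giving -26.7 dB.

-26.7 dB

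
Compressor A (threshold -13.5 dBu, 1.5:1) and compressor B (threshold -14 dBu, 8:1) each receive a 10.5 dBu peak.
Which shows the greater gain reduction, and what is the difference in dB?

A: GR = 24 − 24/1.5 = 8 dB.
B: GR = 24.5 − 24.5/8 = 21.4375 dB.
B applies 13.4375 dB more gain reduction.

B, by 13.4375 dB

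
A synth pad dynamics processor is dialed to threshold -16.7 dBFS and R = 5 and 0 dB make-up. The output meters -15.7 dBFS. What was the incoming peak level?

That's 1 dB above the -16.7 dBFS threshold.
Before 5:1 compression the overshoot was 1 × 5 = 5 dB, so input = -16.7 + 5 = -11.7 dBFS.

-11.7 dBFS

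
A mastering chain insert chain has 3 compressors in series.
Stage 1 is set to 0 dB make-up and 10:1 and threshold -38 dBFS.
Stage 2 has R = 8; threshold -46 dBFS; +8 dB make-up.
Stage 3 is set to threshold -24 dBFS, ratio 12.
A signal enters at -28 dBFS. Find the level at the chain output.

Stage 1: -28 dBFS is 10 dB over -38 dBFS; at 10:1 that becomes 1 dB over, giving -37 dBFS.
Stage 2: 9 dB above -46 dBFS, reduced 8:1 to 1.125 dB above → -44.875 dBFS; +8 dB make-up → -36.875 dBFS.
Stage 3: -36.875 dBFS is at or below the -24 dBFS threshold — no compression; output -36.875 dBFS.

-36.875 dBFS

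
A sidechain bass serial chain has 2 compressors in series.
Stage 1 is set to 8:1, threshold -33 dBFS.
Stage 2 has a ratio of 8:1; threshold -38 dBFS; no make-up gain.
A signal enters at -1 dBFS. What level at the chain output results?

-36.875 dBFS

Stage 1: -1 dBFS is 32 dB over -33 dBFS; at 8:1 that becomes 4 dB over, giving -29 dBFS.
Stage 2: -29 dBFS is 9 dB over -38 dBFS; at 8:1 that becomes 1.125 dB over, giving -36.875 dBFS.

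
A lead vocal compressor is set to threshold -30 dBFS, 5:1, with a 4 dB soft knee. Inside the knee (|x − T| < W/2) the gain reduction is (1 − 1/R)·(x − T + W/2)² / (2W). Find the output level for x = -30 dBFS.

x − T + W/2 = -30 − (-30) + 2 = 2.
GR = (1 − 1/5) × 2² / 8 = 0.8 × 4 / 8 = 0.4 dB.
Output = -30 − 0.4 = -30.4 dBFS.

-30.4 dBFS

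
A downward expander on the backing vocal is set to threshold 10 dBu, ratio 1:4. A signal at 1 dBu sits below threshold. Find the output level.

The input is 9 dB below the 10 dBu threshold.
A 1:4 expander multiplies undershoot by 4: 9 × 4 = 36 dB below threshold.
Output = 10 − 36 = -26 dBu.

-26 dBu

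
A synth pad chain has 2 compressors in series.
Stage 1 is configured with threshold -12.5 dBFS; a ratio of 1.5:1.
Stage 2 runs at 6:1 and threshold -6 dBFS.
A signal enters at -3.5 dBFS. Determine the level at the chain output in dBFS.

Stage 1: -3.5 dBFS is 9 dB over -12.5 dBFS; at 1.5:1 that becomes 6 dB over, giving -6.5 dBFS.
Stage 2: below threshold (-6.5 ≤ -6); passes unchanged; output -6.5 dBFS.

-6.5 dBFS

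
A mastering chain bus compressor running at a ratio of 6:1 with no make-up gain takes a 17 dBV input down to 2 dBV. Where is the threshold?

Gain reduction = 17 − 2 = 15 dB; output overshoot = GR / (R − 1) = 15 / 5 = 3 dB.
Threshold = output − output overshoot = 2 − 3 = -1 dBV.

-1 dBV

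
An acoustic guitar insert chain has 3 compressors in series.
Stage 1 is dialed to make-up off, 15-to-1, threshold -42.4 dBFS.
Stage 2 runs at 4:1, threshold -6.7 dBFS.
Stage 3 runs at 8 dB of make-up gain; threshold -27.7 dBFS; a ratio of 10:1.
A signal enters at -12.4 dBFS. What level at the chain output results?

Stage 1: overshoot 30 dB → 30/15 = 2 dB → -40.4 dBFS.
Stage 2: below threshold (-40.4 ≤ -6.7); passes unchanged; output -40.4 dBFS.
Stage 3: below threshold (-40.4 ≤ -27.7); passes unchanged; make-up brings it to -32.4 dBFS.

-32.4 dBFS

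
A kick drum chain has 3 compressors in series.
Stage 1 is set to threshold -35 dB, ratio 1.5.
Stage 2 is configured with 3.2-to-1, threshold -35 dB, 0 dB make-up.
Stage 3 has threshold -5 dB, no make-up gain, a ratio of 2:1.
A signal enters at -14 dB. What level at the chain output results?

-30.625 dB

Stage 1: overshoot 21 dB → 21/1.5 = 14 dB → -21 dB.
Stage 2: -21 dB is 14 dB over -35 dB; at 3.2:1 that becomes 4.375 dB over, giving -30.625 dB.
Stage 3: -30.625 dB ≤ -5 dB, so stage 3 doesn't engage; output -30.625 dB.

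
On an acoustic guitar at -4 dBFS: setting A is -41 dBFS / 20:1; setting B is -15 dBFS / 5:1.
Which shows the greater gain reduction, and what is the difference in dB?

A: 37 dB over, compressed to 1.85 dB over, so 35.15 dB of GR.
B: 11 dB over, compressed to 2.2 dB over, so 8.8 dB of GR.
A applies 26.35 dB more gain reduction.

A, by 26.35 dB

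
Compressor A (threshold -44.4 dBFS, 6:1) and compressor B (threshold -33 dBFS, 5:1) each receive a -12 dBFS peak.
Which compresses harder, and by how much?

A, by 10.2 dB

A: 32.4 dB over, compressed to 5.4 dB over, so 27 dB of GR.
B: 21 dB over, compressed to 4.2 dB over, so 16.8 dB of GR.
Difference: 10.2 dB in favour of A.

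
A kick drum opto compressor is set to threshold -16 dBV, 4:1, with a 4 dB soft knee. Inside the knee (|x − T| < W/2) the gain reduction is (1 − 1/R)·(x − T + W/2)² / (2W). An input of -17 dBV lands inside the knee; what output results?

-17.09375 dBV

x − T + W/2 = -17 − (-16) + 2 = 1.
GR = (1 − 1/4) × 1² / 8 = 0.75 × 1 / 8 = 0.09375 dB.
Output = -17 − 0.09375 = -17.09375 dBV.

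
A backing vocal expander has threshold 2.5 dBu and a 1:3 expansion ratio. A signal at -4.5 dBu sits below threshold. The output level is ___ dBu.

-18.5 dBu

Undershoot = 2.5 − (-4.5) = 7 dB.
At 1:3, that expands to 21 dB under threshold.
Output = 2.5 − 21 = -18.5 dBu.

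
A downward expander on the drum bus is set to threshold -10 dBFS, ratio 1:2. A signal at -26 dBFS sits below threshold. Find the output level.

-42 dBFS

Undershoot = (-10) − (-26) = 16 dB.
At 1:2, that expands to 32 dB under threshold.
Output = -10 − 32 = -42 dBFS.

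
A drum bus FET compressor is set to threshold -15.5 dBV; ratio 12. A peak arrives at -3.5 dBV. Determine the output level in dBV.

Overshoot: -3.5 − (-15.5) = 12 dB.
The 12 dB excess becomes 1 dB after 12:1 reduction.
So the level is -15.5 + 1 = -14.5 dBV.

-14.5 dBV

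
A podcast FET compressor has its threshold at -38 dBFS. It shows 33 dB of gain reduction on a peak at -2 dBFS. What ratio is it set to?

Input overshoot = -2 − (-38) = 36 dB.
Output overshoot = 36 − 33 = 3 dB.
Ratio = input overshoot / output overshoot = 36 / 3 = 12.

12:1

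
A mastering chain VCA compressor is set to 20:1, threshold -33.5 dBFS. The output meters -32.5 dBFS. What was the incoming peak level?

The compressed level sits -32.5 − (-33.5) = 1 dB over threshold.
Input overshoot = R × output overshoot = 20 dB → input = -33.5 + 20 = -13.5 dBFS.

-13.5 dBFS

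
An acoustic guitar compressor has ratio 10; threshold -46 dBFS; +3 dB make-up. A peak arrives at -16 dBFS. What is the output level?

Overshoot: -16 − (-46) = 30 dB.
10:1 compression reduces that to 30/10 = 3 dB over.
Output = -46 + 3 = -43 dBFS; make-up adds 3 dB, giving -40 dBFS.

-40 dBFS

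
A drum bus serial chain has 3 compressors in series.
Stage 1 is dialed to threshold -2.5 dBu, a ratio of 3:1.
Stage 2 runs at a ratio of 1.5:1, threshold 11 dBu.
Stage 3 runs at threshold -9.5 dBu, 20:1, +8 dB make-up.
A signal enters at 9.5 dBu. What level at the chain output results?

Stage 1: overshoot 12 dB → 12/3 = 4 dB → 1.5 dBu.
Stage 2: below threshold (1.5 ≤ 11); passes unchanged; output 1.5 dBu.
Stage 3: overshoot 11 dB → 11/20 = 0.55 dB → -8.95 dBu; +8 dB make-up → -0.95 dBu.

-0.95 dBu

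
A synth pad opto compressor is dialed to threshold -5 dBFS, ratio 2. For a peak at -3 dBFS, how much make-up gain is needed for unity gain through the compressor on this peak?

Overshoot 2 dB → 2/2 = 1 dB after compression, so the compressed level is -5 + 1 = -4 dBFS.
Make-up = target − compressed = -3 − (-4) = 1 dB.

1 dB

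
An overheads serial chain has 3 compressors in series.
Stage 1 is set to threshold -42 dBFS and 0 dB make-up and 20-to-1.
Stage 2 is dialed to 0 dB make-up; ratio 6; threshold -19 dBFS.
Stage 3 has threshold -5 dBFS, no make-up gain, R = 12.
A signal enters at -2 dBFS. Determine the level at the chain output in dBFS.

Stage 1: overshoot 40 dB → 40/20 = 2 dB → -40 dBFS.
Stage 2: below threshold (-40 ≤ -19); passes unchanged; output -40 dBFS.
Stage 3: below threshold (-40 ≤ -5); passes unchanged; output -40 dBFS.

-40 dBFS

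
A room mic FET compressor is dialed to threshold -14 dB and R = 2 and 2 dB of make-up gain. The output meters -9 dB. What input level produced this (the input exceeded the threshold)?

Before make-up, the level was -9 − 2 = -11 dB.
That's 3 dB above the -14 dB threshold.
Input overshoot = R × output overshoot = 6 dB → input = -14 + 6 = -8 dB.

-8 dB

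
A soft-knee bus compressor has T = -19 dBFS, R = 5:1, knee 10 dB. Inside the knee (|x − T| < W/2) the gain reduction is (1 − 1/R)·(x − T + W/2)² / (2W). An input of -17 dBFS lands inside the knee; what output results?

x − T + W/2 = -17 − (-19) + 5 = 7.
GR = (1 − 1/5) × 7² / 20 = 0.8 × 49 / 20 = 1.96 dB.
Output = -17 − 1.96 = -18.96 dBFS.

-18.96 dBFS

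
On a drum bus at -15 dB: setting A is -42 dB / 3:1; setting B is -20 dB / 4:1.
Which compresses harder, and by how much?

A: 27 dB over, compressed to 9 dB over, so 18 dB of GR.
B: 5 dB over, compressed to 1.25 dB over, so 3.75 dB of GR.
Difference: 14.25 dB in favour of A.

A, by 14.25 dB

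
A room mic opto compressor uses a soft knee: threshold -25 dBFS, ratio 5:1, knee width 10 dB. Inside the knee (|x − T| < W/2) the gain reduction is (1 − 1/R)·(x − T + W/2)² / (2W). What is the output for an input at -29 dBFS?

-29.04 dBFS

x − T + W/2 = -29 − (-25) + 5 = 1.
GR = (1 − 1/5) × 1² / 20 = 0.8 × 1 / 20 = 0.04 dB.
Output = -29 − 0.04 = -29.04 dBFS.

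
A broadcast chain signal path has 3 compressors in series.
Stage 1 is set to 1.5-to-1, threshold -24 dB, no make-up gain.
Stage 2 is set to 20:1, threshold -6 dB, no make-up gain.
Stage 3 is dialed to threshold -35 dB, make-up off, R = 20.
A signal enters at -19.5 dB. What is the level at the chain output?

Stage 1: overshoot 4.5 dB → 4.5/1.5 = 3 dB → -21 dB.
Stage 2: below threshold (-21 ≤ -6); passes unchanged; output -21 dB.
Stage 3: overshoot 14 dB → 14/20 = 0.7 dB → -34.3 dB.

-34.3 dB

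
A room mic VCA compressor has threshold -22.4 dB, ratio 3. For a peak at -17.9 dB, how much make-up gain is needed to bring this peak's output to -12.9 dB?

8 dB

The peak compresses to -22.4 + 4.5/3 = -20.9 dB.
To reach -12.9 dB requires -12.9 − (-20.9) = 8 dB of make-up.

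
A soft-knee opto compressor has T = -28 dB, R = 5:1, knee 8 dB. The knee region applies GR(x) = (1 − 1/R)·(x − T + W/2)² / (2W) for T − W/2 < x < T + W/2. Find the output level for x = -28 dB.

-28.8 dB

x − T + W/2 = -28 − (-28) + 4 = 4.
GR = (1 − 1/5) × 4² / 16 = 0.8 × 16 / 16 = 0.8 dB.
Output = -28 − 0.8 = -28.8 dB.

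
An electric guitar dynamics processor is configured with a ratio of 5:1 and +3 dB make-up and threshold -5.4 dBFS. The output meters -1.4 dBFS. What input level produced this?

Remove make-up: -1.4 − 3 = -4.4 dBFS.
The compressed level sits -4.4 − (-5.4) = 1 dB over threshold.
Undo the ratio: input overshoot = 1 × 5 = 5 dB, giving input = -0.4 dBFS.

-0.4 dBFS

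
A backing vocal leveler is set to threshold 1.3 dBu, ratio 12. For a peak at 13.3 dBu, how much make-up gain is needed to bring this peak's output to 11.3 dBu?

9 dB

Overshoot 12 dB → 12/12 = 1 dB after compression, so the compressed level is 1.3 + 1 = 2.3 dBu.
Make-up = target − compressed = 11.3 − 2.3 = 9 dB.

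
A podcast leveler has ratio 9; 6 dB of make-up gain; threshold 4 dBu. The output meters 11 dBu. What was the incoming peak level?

13 dBu

Stripping the +6 dB make-up gives 5 dBu at the gain stage.
That's 1 dB above the 4 dBu threshold.
Input overshoot = R × output overshoot = 9 dB → input = 4 + 9 = 13 dBu.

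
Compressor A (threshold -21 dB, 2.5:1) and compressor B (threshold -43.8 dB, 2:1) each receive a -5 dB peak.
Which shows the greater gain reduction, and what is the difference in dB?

A: 16 dB over, compressed to 6.4 dB over, so 9.6 dB of GR.
B: 38.8 dB over, compressed to 19.4 dB over, so 19.4 dB of GR.
B reduces 9.8 dB more.

B, by 9.8 dB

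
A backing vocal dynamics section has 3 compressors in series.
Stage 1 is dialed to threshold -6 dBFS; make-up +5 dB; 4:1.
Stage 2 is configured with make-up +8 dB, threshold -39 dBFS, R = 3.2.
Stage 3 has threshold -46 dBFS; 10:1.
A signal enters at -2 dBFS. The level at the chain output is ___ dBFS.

-43.28125 dBFS

Stage 1: overshoot 4 dB → 4/4 = 1 dB → -5 dBFS; +5 dB make-up → 0 dBFS.
Stage 2: 39 dB above -39 dBFS, reduced 3.2:1 to 12.1875 dB above → -26.8125 dBFS; +8 dB make-up → -18.8125 dBFS.
Stage 3: -18.8125 dBFS is 27.1875 dB over -46 dBFS; at 10:1 that becomes 2.71875 dB over, giving -43.28125 dBFS.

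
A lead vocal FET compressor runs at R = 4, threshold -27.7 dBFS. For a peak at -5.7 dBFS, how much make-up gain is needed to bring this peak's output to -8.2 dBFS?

Without make-up, output = threshold + overshoot/4 = -27.7 + 5.5 = -22.2 dBFS.
Gap to target: 14 dB.

14 dB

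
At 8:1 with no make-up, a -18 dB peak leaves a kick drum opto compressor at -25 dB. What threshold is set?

Gain reduction = -18 − (-25) = 7 dB; output overshoot = GR / (R − 1) = 7 / 7 = 1 dB.
Threshold = output − output overshoot = -25 − 1 = -26 dB.

-26 dB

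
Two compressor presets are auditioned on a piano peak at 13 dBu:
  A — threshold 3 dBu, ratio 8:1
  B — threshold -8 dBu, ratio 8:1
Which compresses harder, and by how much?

B, by 9.625 dB

A: GR = 10 − 10/8 = 8.75 dB.
B: GR = 21 − 21/8 = 18.375 dB.
Difference: 9.625 dB in favour of B.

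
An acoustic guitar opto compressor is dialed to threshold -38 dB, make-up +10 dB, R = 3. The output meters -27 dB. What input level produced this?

-35 dB

Remove make-up: -27 − 10 = -37 dB.
That's 1 dB above the -38 dB threshold.
Undo the ratio: input overshoot = 1 × 3 = 3 dB, giving input = -35 dB.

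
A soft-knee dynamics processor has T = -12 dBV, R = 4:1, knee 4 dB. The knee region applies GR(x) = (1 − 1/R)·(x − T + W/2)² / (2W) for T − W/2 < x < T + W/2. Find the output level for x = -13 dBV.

-13.09375 dBV

x − T + W/2 = -13 − (-12) + 2 = 1.
GR = (1 − 1/4) × 1² / 8 = 0.75 × 1 / 8 = 0.09375 dB.
Output = -13 − 0.09375 = -13.09375 dBV.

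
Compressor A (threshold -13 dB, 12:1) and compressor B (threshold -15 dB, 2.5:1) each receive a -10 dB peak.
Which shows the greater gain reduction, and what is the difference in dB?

A: 3 dB over, compressed to 0.25 dB over, so 2.75 dB of GR.
B: 5 dB over, compressed to 2 dB over, so 3 dB of GR.
Difference: 0.25 dB in favour of B.

B, by 0.25 dB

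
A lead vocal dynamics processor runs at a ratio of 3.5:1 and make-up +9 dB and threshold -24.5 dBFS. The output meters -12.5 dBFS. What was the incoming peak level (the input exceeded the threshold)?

-14 dBFS

Remove make-up: -12.5 − 9 = -21.5 dBFS.
Post-compression overshoot = -21.5 − (-24.5) = 3 dB.
Input overshoot = R × output overshoot = 10.5 dB → input = -24.5 + 10.5 = -14 dBFS.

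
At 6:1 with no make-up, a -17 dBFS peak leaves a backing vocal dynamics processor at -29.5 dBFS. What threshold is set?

Input is 15 dB above T (since output overshoot × R = input overshoot: (-29.5 − T)·6 = -17 − T gives T = -32 dBFS).
Check: -32 + (-17 − (-32))/6 = -32 + 2.5 = -29.5 dBFS. ✓

-32 dBFS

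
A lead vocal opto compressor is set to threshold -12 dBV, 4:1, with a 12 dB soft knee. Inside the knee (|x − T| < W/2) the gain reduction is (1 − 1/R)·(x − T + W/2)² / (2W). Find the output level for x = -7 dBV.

-10.78125 dBV

x − T + W/2 = -7 − (-12) + 6 = 11.
GR = (1 − 1/4) × 11² / 24 = 0.75 × 121 / 24 = 3.78125 dB.
Output = -7 − 3.78125 = -10.78125 dBV.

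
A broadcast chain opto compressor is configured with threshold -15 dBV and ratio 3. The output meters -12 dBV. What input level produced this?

The compressed level sits -12 − (-15) = 3 dB over threshold.
Input overshoot = R × output overshoot = 9 dB → input = -15 + 9 = -6 dBV.

-6 dBV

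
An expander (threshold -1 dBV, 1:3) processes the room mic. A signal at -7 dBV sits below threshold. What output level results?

The input is 6 dB below the -1 dBV threshold.
A 1:3 expander multiplies undershoot by 3: 6 × 3 = 18 dB below threshold.
Output = -1 − 18 = -19 dBV.

-19 dBV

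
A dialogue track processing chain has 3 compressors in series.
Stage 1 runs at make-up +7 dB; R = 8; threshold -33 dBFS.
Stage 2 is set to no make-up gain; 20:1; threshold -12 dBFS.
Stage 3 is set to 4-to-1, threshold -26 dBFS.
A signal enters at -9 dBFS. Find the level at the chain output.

Stage 1: -9 dBFS is 24 dB over -33 dBFS; at 8:1 that becomes 3 dB over, giving -30 dBFS; +7 dB make-up → -23 dBFS.
Stage 2: below threshold (-23 ≤ -12); passes unchanged; output -23 dBFS.
Stage 3: overshoot 3 dB → 3/4 = 0.75 dB → -25.25 dBFS.

-25.25 dBFS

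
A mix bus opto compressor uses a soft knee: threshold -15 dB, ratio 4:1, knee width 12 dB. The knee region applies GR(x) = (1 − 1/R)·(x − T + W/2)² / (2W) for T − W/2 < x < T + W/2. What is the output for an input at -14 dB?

x − T + W/2 = -14 − (-15) + 6 = 7.
GR = (1 − 1/4) × 7² / 24 = 0.75 × 49 / 24 = 1.53125 dB.
Output = -14 − 1.53125 = -15.53125 dB.

-15.53125 dB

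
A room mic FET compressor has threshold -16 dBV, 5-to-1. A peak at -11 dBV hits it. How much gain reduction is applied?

4 dB

The signal is 5 dB above threshold.
After 5:1 compression the overshoot becomes 5/5 = 1 dB.
Gain reduction = 5 − 1 = 4 dB.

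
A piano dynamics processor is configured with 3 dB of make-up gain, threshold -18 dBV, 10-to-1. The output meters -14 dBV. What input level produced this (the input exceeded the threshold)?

Remove make-up: -14 − 3 = -17 dBV.
That's 1 dB above the -18 dBV threshold.
Before 10:1 compression the overshoot was 1 × 10 = 10 dB, so input = -18 + 10 = -8 dBV.

-8 dBV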